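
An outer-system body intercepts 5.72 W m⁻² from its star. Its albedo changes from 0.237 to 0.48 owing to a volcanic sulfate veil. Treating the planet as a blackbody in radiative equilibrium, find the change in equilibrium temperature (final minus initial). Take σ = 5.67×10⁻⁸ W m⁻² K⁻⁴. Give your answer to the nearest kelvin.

-6 K

Initial: T₁ = [S(1−0.237)/(4σ)]^(1/4) = 66.23 K.
After:  T₂ = [5.720·0.52/(4σ)]^(1/4) = 60.18 K.
Change: 60.18 − 66.23 = -6.054 K.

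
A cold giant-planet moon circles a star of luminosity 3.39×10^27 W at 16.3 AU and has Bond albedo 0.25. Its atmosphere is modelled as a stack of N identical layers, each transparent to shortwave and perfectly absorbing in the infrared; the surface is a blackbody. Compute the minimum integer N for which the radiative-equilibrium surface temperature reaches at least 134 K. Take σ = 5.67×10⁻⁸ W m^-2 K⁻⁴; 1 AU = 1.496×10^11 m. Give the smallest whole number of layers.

Orbital distance: d = 16.3 AU = 2.438×10^12 m.
Spreading L over a sphere of radius d: S = 3.39×10^27/(4π·2.44×10^12²) = 45.37 W m^-2.
Top-of-atmosphere balance: σT_e⁴ = S(1−α)/4 = 8.507 W m^-2 → T_e = 110.7 K.
Need (N+1)T_e⁴ ≥ T_s⁴, i.e. N+1 ≥ (134/110.7)⁴ = 2.149.
The minimum whole number is N = 2.

2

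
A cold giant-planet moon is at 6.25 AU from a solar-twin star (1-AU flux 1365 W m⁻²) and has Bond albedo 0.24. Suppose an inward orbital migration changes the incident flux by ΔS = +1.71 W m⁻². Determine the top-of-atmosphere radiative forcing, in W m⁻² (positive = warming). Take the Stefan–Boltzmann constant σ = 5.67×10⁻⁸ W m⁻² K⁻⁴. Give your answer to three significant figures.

0.325 W m⁻²

By the inverse-square law, S = 1365/6.25² = 34.94 W m⁻².
Only a fraction (1−α) is absorbed and it's spread over 4πR², so ΔF = (1−α)ΔS/4 = 0.3249 W m⁻².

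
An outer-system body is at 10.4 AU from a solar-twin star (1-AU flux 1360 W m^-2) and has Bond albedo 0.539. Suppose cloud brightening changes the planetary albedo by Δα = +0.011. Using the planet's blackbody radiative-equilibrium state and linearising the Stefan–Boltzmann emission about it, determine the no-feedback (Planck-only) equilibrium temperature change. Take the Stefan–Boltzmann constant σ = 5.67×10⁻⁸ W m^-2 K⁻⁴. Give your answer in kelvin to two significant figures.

-0.42 kelvin

Irradiance scales as 1/d², so S = 1360 W m^-2 × (1/10.4)² = 12.57 W m^-2.
The baseline emission temperature is T_e = 71.10 K.
TOA radiative forcing: ΔF = −S·Δα/4 = −12.57·(+0.011)/4 = -0.03458 W m^-2.
The Planck feedback parameter is 4σT_e³ = 0.08152 W m^-2/K.
Hence the no-feedback warming is ΔF/(4σT_e³) = -0.424 K.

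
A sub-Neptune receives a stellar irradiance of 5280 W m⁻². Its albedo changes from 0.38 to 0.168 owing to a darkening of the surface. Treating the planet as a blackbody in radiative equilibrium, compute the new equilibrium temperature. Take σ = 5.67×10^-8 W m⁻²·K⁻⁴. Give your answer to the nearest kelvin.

373 K

T₂ = [S(1−α₂)/(4σ)]^(1/4) = [5280·0.832/(4σ)]^(1/4) = 373.1 K.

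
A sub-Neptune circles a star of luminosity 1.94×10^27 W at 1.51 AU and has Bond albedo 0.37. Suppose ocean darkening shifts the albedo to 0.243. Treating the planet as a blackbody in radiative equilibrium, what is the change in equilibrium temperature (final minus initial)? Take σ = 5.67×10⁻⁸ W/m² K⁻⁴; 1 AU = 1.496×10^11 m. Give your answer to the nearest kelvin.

14 kelvin

d = 1.51 × 1.496×10^11 m = 2.259×10^11 m.
Flux at the orbit: S = L/(4πd²) = 1.94×10^27/(4π·(2.26×10^11)²) = 3025 W/m².
Initial: T₁ = [S(1−0.37)/(4σ)]^(1/4) = 302.8 K.
After:  T₂ = [3025·0.757/(4σ)]^(1/4) = 317.0 K.
ΔT = T₂ − T₁ = 14.22 K.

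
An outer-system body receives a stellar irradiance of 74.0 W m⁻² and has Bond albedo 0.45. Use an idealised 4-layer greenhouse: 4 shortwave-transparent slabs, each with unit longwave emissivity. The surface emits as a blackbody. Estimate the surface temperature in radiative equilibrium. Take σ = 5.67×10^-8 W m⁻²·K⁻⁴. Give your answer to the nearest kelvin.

173 kelvin

Top-of-atmosphere balance: σT_e⁴ = S(1−α)/4 = 10.18 W m⁻² → T_e = 115.7 K.
For an N-layer opaque stack, T_s⁴ = (N+1)T_e⁴, hence T_s = (5)^(1/4)×115.7 K = 173.1 K.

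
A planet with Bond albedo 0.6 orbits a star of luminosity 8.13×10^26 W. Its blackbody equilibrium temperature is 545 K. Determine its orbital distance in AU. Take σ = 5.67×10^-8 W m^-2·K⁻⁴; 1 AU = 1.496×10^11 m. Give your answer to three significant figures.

Energy balance gives S = 4σT⁴/(1−α) = 50020 W m^-2.
Then d = [L/(4πS)]^(1/2) = 3.596×10^10 m, i.e. 0.2404 AU.

0.240 AU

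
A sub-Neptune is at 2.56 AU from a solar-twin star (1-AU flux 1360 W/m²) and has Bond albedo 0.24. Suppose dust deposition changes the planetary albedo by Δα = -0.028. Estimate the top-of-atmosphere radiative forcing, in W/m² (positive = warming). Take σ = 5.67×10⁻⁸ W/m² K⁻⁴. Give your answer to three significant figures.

1.45 W/m²

Flux at the orbit: S = 1360/(2.56)² = 207.5 W/m².
The change in absorbed flux is Δ[S(1−α)/4] = −SΔα/4 = 1.453 W/m².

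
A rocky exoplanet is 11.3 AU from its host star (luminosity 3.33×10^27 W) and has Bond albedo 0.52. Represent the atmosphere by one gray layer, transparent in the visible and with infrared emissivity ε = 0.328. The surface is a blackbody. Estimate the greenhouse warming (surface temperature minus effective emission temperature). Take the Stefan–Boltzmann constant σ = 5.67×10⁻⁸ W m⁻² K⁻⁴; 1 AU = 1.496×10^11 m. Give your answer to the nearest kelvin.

d = 11.3 × 1.496×10^11 m = 1.690×10^12 m.
Flux at the orbit: S = L/(4πd²) = 3.33×10^27/(4π·(1.69×10^12)²) = 92.73 W m⁻².
At the top of the atmosphere, σT_e⁴ = S(1−α)/4 = 11.13 W m⁻², giving T_e = 118.4 K.
The surface balance (absorbed SW + ε·downward IR = σT_s⁴) with T_a⁴ = T_s⁴/2 reduces to T_s = T_e·[2/(2−ε)]^¼ = 123.8 K.
Greenhouse warming: T_s − T_e = 5.421 K.

5 kelvin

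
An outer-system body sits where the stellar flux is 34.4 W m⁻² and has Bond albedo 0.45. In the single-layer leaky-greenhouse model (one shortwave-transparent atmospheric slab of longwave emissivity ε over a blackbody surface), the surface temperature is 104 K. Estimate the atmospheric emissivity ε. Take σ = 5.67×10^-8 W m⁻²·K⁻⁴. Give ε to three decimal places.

0.574

TOA balance gives T_e = 95.57 K.
T_s⁴ = T_e⁴·2/(2−ε) → ε = 2 − 2(T_e/T_s)⁴ = 2 − 2·(95.57/104)⁴ = 0.5738.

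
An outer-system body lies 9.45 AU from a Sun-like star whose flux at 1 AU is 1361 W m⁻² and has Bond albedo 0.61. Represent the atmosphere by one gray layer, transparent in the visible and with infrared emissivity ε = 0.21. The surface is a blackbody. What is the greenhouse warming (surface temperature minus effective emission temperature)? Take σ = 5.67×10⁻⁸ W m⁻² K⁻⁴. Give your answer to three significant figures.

2.01 kelvin

Flux at the orbit: S = 1361/(9.45)² = 15.24 W m⁻².
Effective emission temperature (TOA balance): σT_e⁴ = S(1−α)/4 = 1.486 W m⁻² → T_e = 71.55 K.
Surface balance with a leaky layer gives σT_s⁴ = σT_e⁴·2/(2−ε), so T_s = T_e·[2/(2−0.21)]^(1/4) = 73.56 K.
T_s − T_e = 73.56 − 71.55 = 2.012 K.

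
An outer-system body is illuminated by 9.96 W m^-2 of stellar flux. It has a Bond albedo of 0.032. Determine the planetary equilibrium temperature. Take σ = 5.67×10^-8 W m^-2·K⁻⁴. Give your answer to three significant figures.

80.7 kelvin

The planet absorbs (1−α)S over its disc πR² and re-emits over 4πR², so the mean absorbed flux is (1−0.032)·9.960/4 = 2.410 W m^-2.
Balancing against σT⁴: T = (2.410/5.67×10⁻⁸)^(1/4) = 80.75 K.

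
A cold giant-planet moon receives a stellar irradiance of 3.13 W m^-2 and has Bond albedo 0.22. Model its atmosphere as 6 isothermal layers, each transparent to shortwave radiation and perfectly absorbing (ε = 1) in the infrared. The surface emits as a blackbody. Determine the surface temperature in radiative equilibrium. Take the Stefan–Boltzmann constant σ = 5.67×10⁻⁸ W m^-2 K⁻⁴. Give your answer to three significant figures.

The effective emission temperature is T_e = [S(1−α)/(4σ)]^¼ = 57.28 K.
For an N-layer opaque stack, T_s⁴ = (N+1)T_e⁴, hence T_s = (7)^(1/4)×57.28 K = 93.17 K.

93.2 kelvin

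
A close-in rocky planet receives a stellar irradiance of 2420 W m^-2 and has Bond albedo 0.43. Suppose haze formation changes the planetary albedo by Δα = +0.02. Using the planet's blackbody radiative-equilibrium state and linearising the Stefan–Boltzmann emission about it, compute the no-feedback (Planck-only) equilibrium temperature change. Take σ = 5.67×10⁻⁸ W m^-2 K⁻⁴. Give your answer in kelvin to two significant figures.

Unperturbed T_e = [2420·(1−0.43)/(4σ)]^¼ = 279.3 K.
ΔF = −(S/4)Δα = −(2420/4)×(+0.02) = -12.10 W m^-2.
Planck response: λ_P = 4σT_e³ = 4·5.67×10⁻⁸·(279.3)³ = 4.939 W m^-2/K.
So ΔT₀ = -12.10/4.939 = -2.45 K.

-2.4 kelvin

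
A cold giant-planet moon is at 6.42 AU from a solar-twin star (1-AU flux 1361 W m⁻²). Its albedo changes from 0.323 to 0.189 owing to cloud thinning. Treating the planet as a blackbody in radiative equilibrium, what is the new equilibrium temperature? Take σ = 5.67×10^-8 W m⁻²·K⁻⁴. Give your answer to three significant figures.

Flux at the orbit: S = 1361/(6.42)² = 33.02 W m⁻².
New equilibrium: T₂ = [(1−0.189)·33.02/(4σ)]^(1/4) = 104.2 K.

104 kelvin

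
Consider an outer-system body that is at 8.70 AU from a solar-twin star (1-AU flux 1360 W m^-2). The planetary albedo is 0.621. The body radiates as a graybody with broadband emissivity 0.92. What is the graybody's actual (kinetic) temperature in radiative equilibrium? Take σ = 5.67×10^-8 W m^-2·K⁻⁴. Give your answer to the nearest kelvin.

Flux at the orbit: S = 1360/(8.70)² = 17.97 W m^-2.
Absorbed flux (global mean): S(1−α)/4 = 17.97·0.379/4 = 1.702 W m^-2.
Radiative balance εσT⁴ = 1.702 gives T = [1.702/(0.92·σ)]^(1/4) = 75.58 K.

76 kelvin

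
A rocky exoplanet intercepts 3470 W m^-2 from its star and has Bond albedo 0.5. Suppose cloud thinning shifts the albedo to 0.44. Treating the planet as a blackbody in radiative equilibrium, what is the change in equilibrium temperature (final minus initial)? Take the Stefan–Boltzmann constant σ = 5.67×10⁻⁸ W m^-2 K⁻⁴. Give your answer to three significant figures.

Before: T₁ = [3470·0.5/(4σ)]^(1/4) = 295.7 K.
With α = 0.44, T₂ = 304.2 K.
Change: 304.2 − 295.7 = 8.499 K.

8.50 kelvin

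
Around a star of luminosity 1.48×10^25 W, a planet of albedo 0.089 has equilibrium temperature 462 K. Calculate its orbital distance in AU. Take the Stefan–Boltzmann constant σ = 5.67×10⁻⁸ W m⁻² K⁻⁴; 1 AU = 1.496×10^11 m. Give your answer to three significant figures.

The flux needed for this T is 4σT⁴/(1−0.089) = 11340 W m⁻².
S = L/(4πd²) → d = √(L/4πS) = √(1.48×10^25/(4π·11340)) = 1.019×10^10 m = 0.06812 AU.

0.0681 AU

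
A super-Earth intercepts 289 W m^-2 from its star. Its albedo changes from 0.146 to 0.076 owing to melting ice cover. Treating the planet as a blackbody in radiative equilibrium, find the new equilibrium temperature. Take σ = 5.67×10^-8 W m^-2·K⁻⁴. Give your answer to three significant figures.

With the new albedo, S(1−α₂)/4 = 66.76 W m^-2, so T₂ = 185.2 K.

185 K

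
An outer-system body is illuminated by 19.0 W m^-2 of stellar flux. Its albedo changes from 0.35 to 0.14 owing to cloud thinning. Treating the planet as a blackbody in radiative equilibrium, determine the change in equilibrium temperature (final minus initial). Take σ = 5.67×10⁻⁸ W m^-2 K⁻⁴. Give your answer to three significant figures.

Initial: T₁ = [S(1−0.35)/(4σ)]^(1/4) = 85.90 K.
Final:   T₂ = [S(1−0.14)/(4σ)]^(1/4) = 92.13 K.
ΔT = T₂ − T₁ = 6.228 K.

6.23 kelvin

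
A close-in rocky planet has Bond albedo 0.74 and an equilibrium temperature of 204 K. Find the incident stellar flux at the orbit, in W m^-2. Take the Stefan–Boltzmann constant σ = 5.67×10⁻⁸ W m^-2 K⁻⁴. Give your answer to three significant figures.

1510 W m^-2

Invert the energy balance for S: S = 4σT⁴/(1−α).
σT⁴ = 5.67×10⁻⁸·(204)⁴ = 98.20 W m^-2.
S = 4·98.20/0.26 = 1511 W m^-2.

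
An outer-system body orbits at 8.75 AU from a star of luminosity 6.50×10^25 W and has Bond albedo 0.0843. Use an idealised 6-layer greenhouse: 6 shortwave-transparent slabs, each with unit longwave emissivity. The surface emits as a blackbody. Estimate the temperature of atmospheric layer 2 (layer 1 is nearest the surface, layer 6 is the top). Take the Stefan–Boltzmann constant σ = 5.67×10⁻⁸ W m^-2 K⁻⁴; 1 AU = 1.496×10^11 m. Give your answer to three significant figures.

Orbital distance: d = 8.75 AU = 1.309×10^12 m.
Flux at the orbit: S = L/(4πd²) = 6.50×10^25/(4π·(1.31×10^12)²) = 3.019 W m^-2.
The effective emission temperature is T_e = [S(1−α)/(4σ)]^¼ = 59.09 K.
Each opaque layer satisfies 2T_j⁴ = T_{j−1}⁴ + T_{j+1}⁴, giving T_k⁴ = (N+1−k)T_e⁴.
T_2 = (5)^(1/4)·59.09 = 88.35 K.

88.4 kelvin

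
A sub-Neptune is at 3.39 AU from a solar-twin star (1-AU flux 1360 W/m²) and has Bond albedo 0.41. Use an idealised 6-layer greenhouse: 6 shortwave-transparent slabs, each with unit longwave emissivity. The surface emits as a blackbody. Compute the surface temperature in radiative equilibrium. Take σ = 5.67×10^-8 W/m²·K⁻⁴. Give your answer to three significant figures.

215 K

Irradiance scales as 1/d², so S = 1360 W/m² × (1/3.39)² = 118.3 W/m².
The effective emission temperature is T_e = [S(1−α)/(4σ)]^¼ = 132.5 K.
With N = 6 opaque layers, T_s = (N+1)^(1/4)·T_e = 7^(1/4)·132.5 = 215.5 K.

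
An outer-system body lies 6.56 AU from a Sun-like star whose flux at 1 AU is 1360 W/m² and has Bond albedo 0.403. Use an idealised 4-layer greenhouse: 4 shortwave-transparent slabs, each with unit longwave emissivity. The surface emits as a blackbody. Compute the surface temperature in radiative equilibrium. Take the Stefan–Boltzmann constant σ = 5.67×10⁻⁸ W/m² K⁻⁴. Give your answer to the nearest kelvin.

By the inverse-square law, S = 1360/6.56² = 31.60 W/m².
OLR = S(1−α)/4 = 4.717 W/m²; the top layer radiates at T_e = 95.50 K.
For an N-layer opaque stack, T_s⁴ = (N+1)T_e⁴, hence T_s = (5)^(1/4)×95.50 K = 142.8 K.

143 K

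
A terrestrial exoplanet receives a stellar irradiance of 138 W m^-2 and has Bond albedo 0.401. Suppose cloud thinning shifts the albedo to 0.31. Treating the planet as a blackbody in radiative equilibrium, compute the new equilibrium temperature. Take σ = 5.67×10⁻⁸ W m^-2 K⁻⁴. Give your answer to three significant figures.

143 K

New equilibrium: T₂ = [(1−0.31)·138.0/(4σ)]^(1/4) = 143.1 K.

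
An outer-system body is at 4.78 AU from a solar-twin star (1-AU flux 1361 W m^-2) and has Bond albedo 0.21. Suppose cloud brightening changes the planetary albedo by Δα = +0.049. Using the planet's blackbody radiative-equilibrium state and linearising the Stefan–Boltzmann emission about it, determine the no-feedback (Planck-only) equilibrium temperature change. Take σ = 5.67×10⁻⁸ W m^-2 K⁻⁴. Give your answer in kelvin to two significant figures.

By the inverse-square law, S = 1361/4.78² = 59.57 W m^-2.
Reference equilibrium: T_e = [S(1−α)/(4σ)]^(1/4) = 120.0 K.
TOA radiative forcing: ΔF = −S·Δα/4 = −59.57·(+0.049)/4 = -0.7297 W m^-2.
Planck response: λ_P = 4σT_e³ = 4·5.67×10⁻⁸·(120.0)³ = 0.3921 W m^-2/K.
So ΔT₀ = -0.7297/0.3921 = -1.86 K.

-1.9 K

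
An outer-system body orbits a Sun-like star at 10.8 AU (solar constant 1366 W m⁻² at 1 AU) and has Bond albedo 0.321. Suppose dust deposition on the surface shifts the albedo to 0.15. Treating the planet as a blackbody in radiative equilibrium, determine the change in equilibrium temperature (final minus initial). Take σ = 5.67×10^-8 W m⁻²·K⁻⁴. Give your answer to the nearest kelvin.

4 K

By the inverse-square law, S = 1366/10.8² = 11.71 W m⁻².
Before: T₁ = [11.71·0.679/(4σ)]^(1/4) = 76.95 K.
After:  T₂ = [11.71·0.85/(4σ)]^(1/4) = 81.39 K.
ΔT = T₂ − T₁ = 4.445 K.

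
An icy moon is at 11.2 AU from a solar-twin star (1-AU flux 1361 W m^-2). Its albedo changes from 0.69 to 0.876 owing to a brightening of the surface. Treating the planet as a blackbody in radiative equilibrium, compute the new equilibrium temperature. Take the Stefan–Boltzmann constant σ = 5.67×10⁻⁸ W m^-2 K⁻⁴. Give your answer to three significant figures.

Irradiance scales as 1/d², so S = 1361 W m^-2 × (1/11.2)² = 10.85 W m^-2.
With the new albedo, S(1−α₂)/4 = 0.3363 W m^-2, so T₂ = 49.35 K.

49.4 kelvin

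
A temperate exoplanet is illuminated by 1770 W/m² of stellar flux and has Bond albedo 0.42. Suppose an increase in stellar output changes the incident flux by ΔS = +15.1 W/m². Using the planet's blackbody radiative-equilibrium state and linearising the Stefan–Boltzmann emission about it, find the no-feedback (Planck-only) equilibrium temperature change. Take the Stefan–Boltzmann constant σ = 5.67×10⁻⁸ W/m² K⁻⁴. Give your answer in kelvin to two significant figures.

0.55 K

Reference equilibrium: T_e = [S(1−α)/(4σ)]^(1/4) = 259.4 K.
ΔF = Δ[S(1−α)]/4 = (1−0.42)·+15.1/4 = 2.190 W/m².
Planck response: λ_P = 4σT_e³ = 4·5.67×10⁻⁸·(259.4)³ = 3.958 W/m²/K.
Hence the no-feedback warming is ΔF/(4σT_e³) = 0.553 K.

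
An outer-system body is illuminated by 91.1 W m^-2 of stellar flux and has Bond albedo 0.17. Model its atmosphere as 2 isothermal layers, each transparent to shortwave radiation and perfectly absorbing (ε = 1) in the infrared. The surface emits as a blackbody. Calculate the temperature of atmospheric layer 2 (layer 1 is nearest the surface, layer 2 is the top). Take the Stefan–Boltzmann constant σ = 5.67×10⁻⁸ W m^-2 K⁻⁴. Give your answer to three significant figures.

OLR = S(1−α)/4 = 18.90 W m^-2; the top layer radiates at T_e = 135.1 K.
The net upward flux σT_e⁴ is constant between every pair of levels, so T_k⁴ = (N+1−k)T_e⁴.
With k = 2: T_2 = (2+1−2)^¼·135.1 K = 135.1 K.

135 K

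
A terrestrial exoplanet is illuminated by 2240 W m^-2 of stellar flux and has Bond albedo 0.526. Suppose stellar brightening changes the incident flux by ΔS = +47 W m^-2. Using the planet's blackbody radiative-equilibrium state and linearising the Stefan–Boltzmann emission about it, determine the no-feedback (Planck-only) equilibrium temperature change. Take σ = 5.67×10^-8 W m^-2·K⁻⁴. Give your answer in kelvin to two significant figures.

1.4 kelvin

Reference equilibrium: T_e = [S(1−α)/(4σ)]^(1/4) = 261.6 K.
Only a fraction (1−α) is absorbed and it's spread over 4πR², so ΔF = (1−α)ΔS/4 = 5.569 W m^-2.
Linearising σT⁴ gives d(σT⁴)/dT = 4σT_e³ = 4.059 W m^-2 per K.
Hence the no-feedback warming is ΔF/(4σT_e³) = 1.37 K.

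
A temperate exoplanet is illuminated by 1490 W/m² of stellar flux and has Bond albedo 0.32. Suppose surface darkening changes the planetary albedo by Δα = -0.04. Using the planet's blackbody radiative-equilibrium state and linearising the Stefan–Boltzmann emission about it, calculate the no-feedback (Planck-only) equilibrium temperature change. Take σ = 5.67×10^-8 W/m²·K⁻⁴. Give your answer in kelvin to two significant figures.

The baseline emission temperature is T_e = 258.5 K.
ΔF = −(S/4)Δα = −(1490/4)×(-0.04) = 14.90 W/m².
Planck response: λ_P = 4σT_e³ = 4·5.67×10⁻⁸·(258.5)³ = 3.919 W/m²/K.
ΔT₀ = ΔF/λ_P = 14.90/3.919 = 3.80 K.

3.8 K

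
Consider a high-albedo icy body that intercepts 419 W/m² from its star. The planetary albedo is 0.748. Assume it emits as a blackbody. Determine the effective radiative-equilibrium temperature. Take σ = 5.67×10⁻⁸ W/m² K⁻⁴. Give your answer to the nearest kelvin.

The planet absorbs (1−α)S over its disc πR² and re-emits over 4πR², so the mean absorbed flux is (1−0.748)·419.0/4 = 26.40 W/m².
In equilibrium σT⁴ equals this, so T = 146.9 K.

147 kelvin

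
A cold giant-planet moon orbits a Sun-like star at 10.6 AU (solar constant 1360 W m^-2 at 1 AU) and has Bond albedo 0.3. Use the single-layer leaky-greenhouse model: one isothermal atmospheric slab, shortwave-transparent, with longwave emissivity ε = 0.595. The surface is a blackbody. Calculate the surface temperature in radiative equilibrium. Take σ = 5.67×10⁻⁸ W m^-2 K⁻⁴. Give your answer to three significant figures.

By the inverse-square law, S = 1360/10.6² = 12.10 W m^-2.
At the top of the atmosphere, σT_e⁴ = S(1−α)/4 = 2.118 W m^-2, giving T_e = 78.18 K.
Surface balance with a leaky layer gives σT_s⁴ = σT_e⁴·2/(2−ε), so T_s = T_e·[2/(2−0.595)]^(1/4) = 85.40 K.

85.4 kelvin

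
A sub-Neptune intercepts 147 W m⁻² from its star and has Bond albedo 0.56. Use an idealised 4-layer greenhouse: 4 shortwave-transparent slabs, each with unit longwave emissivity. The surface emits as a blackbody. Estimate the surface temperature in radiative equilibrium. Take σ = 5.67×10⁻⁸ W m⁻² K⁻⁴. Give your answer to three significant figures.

194 kelvin

The effective emission temperature is T_e = [S(1−α)/(4σ)]^¼ = 130.0 K.
Layer-by-layer balance gives σT_s⁴ = (N+1)σT_e⁴, so T_s = 5^¼·130.0 = 194.3 K.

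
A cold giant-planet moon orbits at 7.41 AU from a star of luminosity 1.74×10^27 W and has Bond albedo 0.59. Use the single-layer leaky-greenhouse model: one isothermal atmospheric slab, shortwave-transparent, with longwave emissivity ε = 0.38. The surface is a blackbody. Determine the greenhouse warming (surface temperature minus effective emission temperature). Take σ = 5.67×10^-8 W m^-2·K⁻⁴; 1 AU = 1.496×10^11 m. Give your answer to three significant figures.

Orbital distance: d = 7.41 AU = 1.109×10^12 m.
Flux at the orbit: S = L/(4πd²) = 1.74×10^27/(4π·(1.11×10^12)²) = 112.7 W m^-2.
Effective emission temperature (TOA balance): σT_e⁴ = S(1−α)/4 = 11.55 W m^-2 → T_e = 119.5 K.
Surface balance with a leaky layer gives σT_s⁴ = σT_e⁴·2/(2−ε), so T_s = T_e·[2/(2−0.38)]^(1/4) = 125.9 K.
The atmosphere warms the surface by 6.462 K.

6.46 K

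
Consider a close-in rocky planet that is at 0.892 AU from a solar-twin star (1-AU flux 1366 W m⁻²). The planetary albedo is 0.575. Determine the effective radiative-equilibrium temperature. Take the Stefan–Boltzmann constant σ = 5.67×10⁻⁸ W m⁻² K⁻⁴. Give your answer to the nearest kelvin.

By the inverse-square law, S = 1366/0.892² = 1717 W m⁻².
The planet absorbs (1−α)S over its disc πR² and re-emits over 4πR², so the mean absorbed flux is (1−0.575)·1717/4 = 182.4 W m⁻².
Set σT⁴ = 182.4 → T = (182.4/σ)^(1/4) = 238.2 K.

238 K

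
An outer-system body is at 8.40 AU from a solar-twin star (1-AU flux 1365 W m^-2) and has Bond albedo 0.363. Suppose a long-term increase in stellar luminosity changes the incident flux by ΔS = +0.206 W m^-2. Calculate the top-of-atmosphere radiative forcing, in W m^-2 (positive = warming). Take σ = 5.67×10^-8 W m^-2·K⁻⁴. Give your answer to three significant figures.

0.0328 W m^-2

By the inverse-square law, S = 1365/8.40² = 19.35 W m^-2.
ΔF = Δ[S(1−α)]/4 = (1−0.363)·+0.206/4 = 0.03281 W m^-2.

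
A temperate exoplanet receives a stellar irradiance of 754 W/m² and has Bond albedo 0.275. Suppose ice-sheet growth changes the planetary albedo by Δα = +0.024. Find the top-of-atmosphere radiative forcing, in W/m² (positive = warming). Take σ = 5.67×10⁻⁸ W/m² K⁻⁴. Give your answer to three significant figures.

-4.52 W/m²

The change in absorbed flux is Δ[S(1−α)/4] = −SΔα/4 = -4.524 W/m².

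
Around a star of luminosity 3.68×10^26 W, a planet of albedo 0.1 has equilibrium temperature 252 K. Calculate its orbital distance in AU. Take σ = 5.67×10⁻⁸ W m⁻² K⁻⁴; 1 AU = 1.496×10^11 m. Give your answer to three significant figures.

The flux needed for this T is 4σT⁴/(1−0.1) = 1016 W m⁻².
Then d = [L/(4πS)]^(1/2) = 1.698×10^11 m, i.e. 1.135 AU.

1.13 AU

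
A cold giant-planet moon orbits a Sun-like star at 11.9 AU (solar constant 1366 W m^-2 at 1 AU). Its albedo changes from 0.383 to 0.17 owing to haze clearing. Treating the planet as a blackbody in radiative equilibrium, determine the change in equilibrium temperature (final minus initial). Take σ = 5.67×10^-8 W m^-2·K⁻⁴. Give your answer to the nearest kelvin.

6 K

Flux at the orbit: S = 1366/(11.9)² = 9.646 W m^-2.
Initial: T₁ = [S(1−0.383)/(4σ)]^(1/4) = 71.57 K.
With α = 0.17, T₂ = 77.08 K.
Change: 77.08 − 71.57 = 5.508 K.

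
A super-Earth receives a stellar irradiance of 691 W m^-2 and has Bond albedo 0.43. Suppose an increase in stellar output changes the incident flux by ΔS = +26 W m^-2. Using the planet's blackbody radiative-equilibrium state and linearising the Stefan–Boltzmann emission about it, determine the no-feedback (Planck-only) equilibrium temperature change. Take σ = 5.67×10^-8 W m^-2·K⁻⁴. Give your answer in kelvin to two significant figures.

1.9 K

Reference equilibrium: T_e = [S(1−α)/(4σ)]^(1/4) = 204.1 K.
Only a fraction (1−α) is absorbed and it's spread over 4πR², so ΔF = (1−α)ΔS/4 = 3.705 W m^-2.
The Planck feedback parameter is 4σT_e³ = 1.929 W m^-2/K.
ΔT₀ = ΔF/λ_P = 3.705/1.929 = 1.92 K.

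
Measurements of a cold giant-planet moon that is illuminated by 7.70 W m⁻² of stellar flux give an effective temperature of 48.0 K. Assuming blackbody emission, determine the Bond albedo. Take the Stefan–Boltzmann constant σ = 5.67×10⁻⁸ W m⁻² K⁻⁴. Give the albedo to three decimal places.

0.844

Energy balance: S(1−α)/4 = σT⁴, so 1−α = 4σT⁴/S.
σT⁴ = 0.3010 W m⁻², so 4σT⁴ = 1.204 W m⁻².
Hence α = 1 − 1.204/7.700 = 0.8436.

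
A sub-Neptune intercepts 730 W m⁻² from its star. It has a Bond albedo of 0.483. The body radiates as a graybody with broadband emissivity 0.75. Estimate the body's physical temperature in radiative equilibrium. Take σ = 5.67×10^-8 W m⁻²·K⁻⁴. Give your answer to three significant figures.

217 K

Averaging over the sphere, the absorbed flux is S(1−α)/4 = 94.35 W m⁻².
Radiative balance εσT⁴ = 94.35 gives T = [94.35/(0.75·σ)]^(1/4) = 217.0 K.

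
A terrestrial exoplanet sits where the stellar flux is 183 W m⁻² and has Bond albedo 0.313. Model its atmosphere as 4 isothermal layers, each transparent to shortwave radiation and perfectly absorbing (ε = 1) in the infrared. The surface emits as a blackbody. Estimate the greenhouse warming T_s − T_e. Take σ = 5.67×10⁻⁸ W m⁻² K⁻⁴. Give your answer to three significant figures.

76.0 K

Top-of-atmosphere balance: σT_e⁴ = S(1−α)/4 = 31.43 W m⁻² → T_e = 153.4 K.
Surface: T_s = (5)^¼·T_e = 229.4 K.
Warming: T_s − T_e = 76.01 K.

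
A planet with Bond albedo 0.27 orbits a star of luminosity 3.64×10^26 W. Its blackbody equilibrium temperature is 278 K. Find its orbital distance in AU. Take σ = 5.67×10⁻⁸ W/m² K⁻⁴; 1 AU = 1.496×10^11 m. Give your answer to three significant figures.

Energy balance gives S = 4σT⁴/(1−α) = 1856 W/m².
From L = 4πd²S, d = √(3.64×10^26/(4π·1856)) = 1.249×10^11 m = 0.8351 AU.

0.835 AU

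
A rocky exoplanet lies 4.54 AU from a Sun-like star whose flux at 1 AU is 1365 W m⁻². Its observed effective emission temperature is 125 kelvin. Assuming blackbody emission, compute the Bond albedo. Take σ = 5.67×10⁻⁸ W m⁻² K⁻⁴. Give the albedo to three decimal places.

0.164

Flux at the orbit: S = 1365/(4.54)² = 66.22 W m⁻².
Energy balance: S(1−α)/4 = σT⁴, so 1−α = 4σT⁴/S.
4σT⁴ = 4·5.67×10⁻⁸·(125)⁴ = 55.37 W m⁻².
Hence α = 1 − 55.37/66.22 = 0.1639.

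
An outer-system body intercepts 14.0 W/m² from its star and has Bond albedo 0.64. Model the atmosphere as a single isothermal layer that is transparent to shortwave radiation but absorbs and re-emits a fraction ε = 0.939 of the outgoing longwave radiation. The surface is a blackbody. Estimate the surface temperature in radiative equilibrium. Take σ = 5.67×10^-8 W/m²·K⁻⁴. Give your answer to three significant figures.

At the top of the atmosphere, σT_e⁴ = S(1−α)/4 = 1.260 W/m², giving T_e = 68.66 K.
The surface balance (absorbed SW + ε·downward IR = σT_s⁴) with T_a⁴ = T_s⁴/2 reduces to T_s = T_e·[2/(2−ε)]^¼ = 80.45 K.

80.4 kelvin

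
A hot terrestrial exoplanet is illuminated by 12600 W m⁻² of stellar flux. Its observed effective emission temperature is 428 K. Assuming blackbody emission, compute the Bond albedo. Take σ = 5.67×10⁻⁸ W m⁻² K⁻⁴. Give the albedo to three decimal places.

0.396

Rearranging the radiative balance, α = 1 − 4σT⁴/S.
σT⁴ = 1903 W m⁻², so 4σT⁴ = 7611 W m⁻².
1−α = 7611/12600 = 0.6040, so α = 0.3960.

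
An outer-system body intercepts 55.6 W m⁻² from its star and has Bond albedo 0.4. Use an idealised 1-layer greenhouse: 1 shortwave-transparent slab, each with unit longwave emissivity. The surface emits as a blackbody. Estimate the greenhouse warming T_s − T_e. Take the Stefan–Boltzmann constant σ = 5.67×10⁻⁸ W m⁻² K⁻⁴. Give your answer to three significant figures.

Top-of-atmosphere balance: σT_e⁴ = S(1−α)/4 = 8.340 W m⁻² → T_e = 110.1 K.
Surface: T_s = (2)^¼·T_e = 131.0 K.
Warming: T_s − T_e = 20.84 K.

20.8 kelvin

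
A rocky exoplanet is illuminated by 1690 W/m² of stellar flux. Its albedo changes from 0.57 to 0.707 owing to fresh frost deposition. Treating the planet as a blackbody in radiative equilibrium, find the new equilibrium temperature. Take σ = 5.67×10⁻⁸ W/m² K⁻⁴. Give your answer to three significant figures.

New equilibrium: T₂ = [(1−0.707)·1690/(4σ)]^(1/4) = 216.2 K.

216 K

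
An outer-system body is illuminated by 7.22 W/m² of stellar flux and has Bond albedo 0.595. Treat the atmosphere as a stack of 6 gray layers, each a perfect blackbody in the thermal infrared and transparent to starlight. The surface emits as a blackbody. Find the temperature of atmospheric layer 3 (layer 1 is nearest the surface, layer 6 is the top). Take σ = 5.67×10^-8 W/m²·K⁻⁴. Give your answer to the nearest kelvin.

85 K

The effective emission temperature is T_e = [S(1−α)/(4σ)]^¼ = 59.92 K.
In the N-layer model, layer k (counted from the surface) has T_k = (N+1−k)^(1/4)·T_e.
T_3 = (4)^(1/4)·59.92 = 84.74 K.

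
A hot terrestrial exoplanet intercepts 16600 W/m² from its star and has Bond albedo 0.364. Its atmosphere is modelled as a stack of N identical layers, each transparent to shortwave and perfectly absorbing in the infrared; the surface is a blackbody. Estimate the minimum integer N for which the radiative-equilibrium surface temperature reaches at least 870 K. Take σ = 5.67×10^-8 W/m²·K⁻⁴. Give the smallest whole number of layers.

12

OLR = S(1−α)/4 = 2639 W/m²; the top layer radiates at T_e = 464.5 K.
Since T_s⁴ = (N+1)T_e⁴, we need N ≥ (T_s/T_e)⁴ − 1 = 11.307.
So N ≥ 11.307; the smallest integer is N = 12.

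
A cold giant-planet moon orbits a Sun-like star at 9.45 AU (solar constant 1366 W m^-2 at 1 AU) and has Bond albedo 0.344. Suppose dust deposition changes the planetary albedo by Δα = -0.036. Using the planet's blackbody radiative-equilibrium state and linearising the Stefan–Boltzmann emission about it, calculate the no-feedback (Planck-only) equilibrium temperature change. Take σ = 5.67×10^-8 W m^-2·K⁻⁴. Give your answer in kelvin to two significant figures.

1.1 kelvin

Irradiance scales as 1/d², so S = 1366 W m^-2 × (1/9.45)² = 15.30 W m^-2.
Unperturbed T_e = [15.30·(1−0.344)/(4σ)]^¼ = 81.56 K.
ΔF = −(S/4)Δα = −(15.30/4)×(-0.036) = 0.1377 W m^-2.
Planck response: λ_P = 4σT_e³ = 4·5.67×10⁻⁸·(81.56)³ = 0.1230 W m^-2/K.
Hence the no-feedback warming is ΔF/(4σT_e³) = 1.12 K.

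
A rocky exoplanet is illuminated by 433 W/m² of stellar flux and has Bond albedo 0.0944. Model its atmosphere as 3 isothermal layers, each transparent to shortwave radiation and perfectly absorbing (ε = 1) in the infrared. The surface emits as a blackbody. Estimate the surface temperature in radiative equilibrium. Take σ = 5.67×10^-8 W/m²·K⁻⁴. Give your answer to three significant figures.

288 K

OLR = S(1−α)/4 = 98.03 W/m²; the top layer radiates at T_e = 203.9 K.
With N = 3 opaque layers, T_s = (N+1)^(1/4)·T_e = 4^(1/4)·203.9 = 288.4 K.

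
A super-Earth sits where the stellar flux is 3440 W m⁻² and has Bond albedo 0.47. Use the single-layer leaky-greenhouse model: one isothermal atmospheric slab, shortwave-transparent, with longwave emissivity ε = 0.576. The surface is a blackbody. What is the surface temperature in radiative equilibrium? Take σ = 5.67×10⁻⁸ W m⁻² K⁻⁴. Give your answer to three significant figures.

326 kelvin

The planet radiates to space at T_e = [S(1−α)/(4σ)]^(1/4) = 299.4 K.
Surface balance with a leaky layer gives σT_s⁴ = σT_e⁴·2/(2−ε), so T_s = T_e·[2/(2−0.576)]^(1/4) = 326.0 K.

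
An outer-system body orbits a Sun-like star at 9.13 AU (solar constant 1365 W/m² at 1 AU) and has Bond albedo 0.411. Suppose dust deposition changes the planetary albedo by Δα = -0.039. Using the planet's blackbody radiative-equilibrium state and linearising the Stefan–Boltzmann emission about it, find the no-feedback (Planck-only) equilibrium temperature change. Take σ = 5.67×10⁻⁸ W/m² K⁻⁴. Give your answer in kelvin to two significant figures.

By the inverse-square law, S = 1365/9.13² = 16.38 W/m².
Unperturbed T_e = [16.38·(1−0.411)/(4σ)]^¼ = 80.75 K.
The change in absorbed flux is Δ[S(1−α)/4] = −SΔα/4 = 0.1597 W/m².
Planck response: λ_P = 4σT_e³ = 4·5.67×10⁻⁸·(80.75)³ = 0.1194 W/m²/K.
So ΔT₀ = 0.1597/0.1194 = 1.34 K.

1.3 K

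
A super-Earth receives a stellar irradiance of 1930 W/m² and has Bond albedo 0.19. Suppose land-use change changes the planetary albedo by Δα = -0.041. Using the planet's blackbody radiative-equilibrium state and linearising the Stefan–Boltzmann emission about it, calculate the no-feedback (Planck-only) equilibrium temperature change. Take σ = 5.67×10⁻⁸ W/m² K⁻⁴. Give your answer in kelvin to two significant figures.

Reference equilibrium: T_e = [S(1−α)/(4σ)]^(1/4) = 288.1 K.
The change in absorbed flux is Δ[S(1−α)/4] = −SΔα/4 = 19.78 W/m².
Linearising σT⁴ gives d(σT⁴)/dT = 4σT_e³ = 5.426 W/m² per K.
Hence the no-feedback warming is ΔF/(4σT_e³) = 3.65 K.

3.6 K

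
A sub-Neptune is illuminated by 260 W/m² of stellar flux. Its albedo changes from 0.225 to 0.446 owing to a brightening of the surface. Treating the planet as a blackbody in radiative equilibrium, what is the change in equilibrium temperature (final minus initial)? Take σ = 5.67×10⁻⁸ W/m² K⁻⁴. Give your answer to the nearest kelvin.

-14 K

Before: T₁ = [260.0·0.775/(4σ)]^(1/4) = 172.6 K.
Final:   T₂ = [S(1−0.446)/(4σ)]^(1/4) = 158.7 K.
ΔT = T₂ − T₁ = -13.90 K.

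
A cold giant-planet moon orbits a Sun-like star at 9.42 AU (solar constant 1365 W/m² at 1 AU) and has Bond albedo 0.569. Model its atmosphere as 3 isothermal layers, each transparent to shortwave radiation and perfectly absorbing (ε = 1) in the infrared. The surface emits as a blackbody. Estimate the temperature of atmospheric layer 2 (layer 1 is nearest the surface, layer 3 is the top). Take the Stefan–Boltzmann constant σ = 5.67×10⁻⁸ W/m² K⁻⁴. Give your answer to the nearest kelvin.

87 K

By the inverse-square law, S = 1365/9.42² = 15.38 W/m².
OLR = S(1−α)/4 = 1.657 W/m²; the top layer radiates at T_e = 73.53 K.
In the N-layer model, layer k (counted from the surface) has T_k = (N+1−k)^(1/4)·T_e.
T_2 = (2)^(1/4)·73.53 = 87.44 K.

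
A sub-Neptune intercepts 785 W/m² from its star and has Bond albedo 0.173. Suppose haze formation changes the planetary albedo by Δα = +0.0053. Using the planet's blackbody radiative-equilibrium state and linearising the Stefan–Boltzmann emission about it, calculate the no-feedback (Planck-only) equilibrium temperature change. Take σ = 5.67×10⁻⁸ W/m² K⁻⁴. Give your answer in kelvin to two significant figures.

-0.37 K

The baseline emission temperature is T_e = 231.3 K.
The change in absorbed flux is Δ[S(1−α)/4] = −SΔα/4 = -1.040 W/m².
Planck response: λ_P = 4σT_e³ = 4·5.67×10⁻⁸·(231.3)³ = 2.807 W/m²/K.
ΔT₀ = ΔF/λ_P = -1.040/2.807 = -0.371 K.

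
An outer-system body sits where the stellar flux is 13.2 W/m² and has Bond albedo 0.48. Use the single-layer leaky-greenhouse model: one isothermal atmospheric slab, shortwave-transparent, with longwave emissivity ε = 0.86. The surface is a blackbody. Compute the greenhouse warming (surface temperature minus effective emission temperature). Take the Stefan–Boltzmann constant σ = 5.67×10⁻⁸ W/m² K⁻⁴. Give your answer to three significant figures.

11.2 K

Effective emission temperature (TOA balance): σT_e⁴ = S(1−α)/4 = 1.716 W/m² → T_e = 74.17 K.
Surface balance with a leaky layer gives σT_s⁴ = σT_e⁴·2/(2−ε), so T_s = T_e·[2/(2−0.86)]^(1/4) = 85.36 K.
The atmosphere warms the surface by 11.19 K.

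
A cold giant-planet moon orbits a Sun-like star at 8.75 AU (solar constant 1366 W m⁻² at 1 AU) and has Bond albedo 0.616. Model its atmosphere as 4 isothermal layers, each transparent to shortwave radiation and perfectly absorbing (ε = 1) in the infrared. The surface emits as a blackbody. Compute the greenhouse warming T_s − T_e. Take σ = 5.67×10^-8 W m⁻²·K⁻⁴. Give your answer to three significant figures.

Flux at the orbit: S = 1366/(8.75)² = 17.84 W m⁻².
The effective emission temperature is T_e = [S(1−α)/(4σ)]^¼ = 74.14 K.
T_s = (N+1)^(1/4)·T_e = 110.9 K.
Warming: T_s − T_e = 36.72 K.

36.7 kelvin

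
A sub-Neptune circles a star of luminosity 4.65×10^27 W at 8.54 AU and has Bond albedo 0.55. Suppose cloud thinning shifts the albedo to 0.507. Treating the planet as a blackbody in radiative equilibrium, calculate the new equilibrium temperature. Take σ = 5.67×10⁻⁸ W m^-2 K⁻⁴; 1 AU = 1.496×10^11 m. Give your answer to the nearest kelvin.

Orbital distance: d = 8.54 AU = 1.278×10^12 m.
Flux at the orbit: S = L/(4πd²) = 4.65×10^27/(4π·(1.28×10^12)²) = 226.7 W m^-2.
T₂ = [S(1−α₂)/(4σ)]^(1/4) = [226.7·0.493/(4σ)]^(1/4) = 149.0 K.

149 K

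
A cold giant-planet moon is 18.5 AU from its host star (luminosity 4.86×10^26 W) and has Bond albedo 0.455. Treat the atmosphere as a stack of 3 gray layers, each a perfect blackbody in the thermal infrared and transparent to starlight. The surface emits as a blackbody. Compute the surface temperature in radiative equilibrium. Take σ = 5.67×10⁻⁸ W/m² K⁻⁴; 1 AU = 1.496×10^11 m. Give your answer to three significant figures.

d = 18.5 × 1.496×10^11 m = 2.768×10^12 m.
S = L/(4πd²) = 5.049 W/m².
The effective emission temperature is T_e = [S(1−α)/(4σ)]^¼ = 59.02 K.
For an N-layer opaque stack, T_s⁴ = (N+1)T_e⁴, hence T_s = (4)^(1/4)×59.02 K = 83.47 K.

83.5 kelvin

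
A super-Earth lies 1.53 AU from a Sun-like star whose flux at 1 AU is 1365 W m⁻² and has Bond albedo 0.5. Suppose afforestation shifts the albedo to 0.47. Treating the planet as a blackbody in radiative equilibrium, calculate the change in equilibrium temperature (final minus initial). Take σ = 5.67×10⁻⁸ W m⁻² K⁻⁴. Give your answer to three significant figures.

Irradiance scales as 1/d², so S = 1365 W m⁻² × (1/1.53)² = 583.1 W m⁻².
With α = 0.5, T₁ = 189.4 K.
Final:   T₂ = [S(1−0.47)/(4σ)]^(1/4) = 192.1 K.
Change: 192.1 − 189.4 = 2.779 K.

2.78 kelvin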